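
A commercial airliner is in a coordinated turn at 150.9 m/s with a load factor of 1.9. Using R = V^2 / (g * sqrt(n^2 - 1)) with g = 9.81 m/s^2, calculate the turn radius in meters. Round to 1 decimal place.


Step 1: V^2 = 150.9^2 = 22770.81
Step 2: n^2 - 1 = 1.9^2 - 1 = 2.61
Step 3: sqrt(2.61) = 1.615549
Step 4: R = 22770.81 / (9.81 * 1.615549) = 1436.8 m

1436.8


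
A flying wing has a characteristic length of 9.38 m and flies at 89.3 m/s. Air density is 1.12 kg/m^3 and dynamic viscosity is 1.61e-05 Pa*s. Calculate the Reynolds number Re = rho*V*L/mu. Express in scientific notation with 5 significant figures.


Step 1: Numerator = rho * V * L = 1.12 * 89.3 * 9.38 = 938.15008
Step 2: Re = 938.15008 / 1.61e-05
Step 3: Re = 5.8270e+07

5.8270e+07


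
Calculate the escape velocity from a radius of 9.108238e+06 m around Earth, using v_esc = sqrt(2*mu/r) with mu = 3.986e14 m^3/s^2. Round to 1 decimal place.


Step 1: 2*mu/r = 2 * 3.986e14 / 9.108238e+06 = 87525161.2881
Step 2: v_esc = sqrt(87525161.2881) = 9355.5 m/s

9355.5


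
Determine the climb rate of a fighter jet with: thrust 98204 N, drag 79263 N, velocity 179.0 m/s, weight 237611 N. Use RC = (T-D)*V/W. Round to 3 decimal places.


Step 1: Excess thrust = T - D = 98204 - 79263 = 18941 N
Step 2: Excess power = 18941 * 179.0 = 3390439.0 W
Step 3: RC = 3390439.0 / 237611 = 14.269 m/s

14.269


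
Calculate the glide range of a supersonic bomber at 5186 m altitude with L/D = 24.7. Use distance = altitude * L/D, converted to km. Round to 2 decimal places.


Step 1: Glide distance = altitude * L/D = 5186 * 24.7 = 128094.2 m
Step 2: Convert to km: 128094.2 / 1000 = 128.09 km

128.09


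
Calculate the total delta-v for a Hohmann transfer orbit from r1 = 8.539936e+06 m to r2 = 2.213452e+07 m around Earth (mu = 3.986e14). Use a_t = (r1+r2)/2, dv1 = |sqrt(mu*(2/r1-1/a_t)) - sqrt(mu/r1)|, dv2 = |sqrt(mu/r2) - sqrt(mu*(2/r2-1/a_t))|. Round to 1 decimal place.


Step 1: Transfer semi-major axis a_t = (8.539936e+06 + 2.213452e+07) / 2 = 1.533723e+07 m
Step 2: v1 (circular at r1) = sqrt(mu/r1) = 6831.9 m/s
Step 3: v_t1 = sqrt(mu*(2/r1 - 1/a_t)) = 8207.35 m/s
Step 4: dv1 = |8207.35 - 6831.9| = 1375.45 m/s
Step 5: v2 (circular at r2) = 4243.59 m/s, v_t2 = 3166.56 m/s
Step 6: dv2 = |4243.59 - 3166.56| = 1077.03 m/s
Step 7: Total delta-v = 1375.45 + 1077.03 = 2452.5 m/s

2452.5


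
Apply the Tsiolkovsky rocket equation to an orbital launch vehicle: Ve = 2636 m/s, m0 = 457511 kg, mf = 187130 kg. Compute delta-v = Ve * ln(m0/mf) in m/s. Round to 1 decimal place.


Step 1: Mass ratio m0/mf = 457511 / 187130 = 2.444883
Step 2: ln(2.444883) = 0.893997
Step 3: delta-v = 2636 * 0.893997 = 2356.6 m/s

2356.6


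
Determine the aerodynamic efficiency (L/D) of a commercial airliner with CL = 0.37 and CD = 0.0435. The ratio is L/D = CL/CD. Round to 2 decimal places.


Step 1: L/D = CL / CD = 0.37 / 0.0435
Step 2: L/D = 8.51

8.51


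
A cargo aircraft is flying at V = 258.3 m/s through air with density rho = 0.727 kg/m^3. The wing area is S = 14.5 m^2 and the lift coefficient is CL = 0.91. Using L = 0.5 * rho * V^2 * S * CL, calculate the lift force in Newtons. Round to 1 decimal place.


Step 1: Calculate dynamic pressure q = 0.5 * 0.727 * 258.3^2 = 0.5 * 0.727 * 66718.89 = 24252.3165 Pa
Step 2: Multiply by wing area and lift coefficient: L = 24252.3165 * 14.5 * 0.91
Step 3: L = 351658.5895 * 0.91 = 320009.3 N

320009.3


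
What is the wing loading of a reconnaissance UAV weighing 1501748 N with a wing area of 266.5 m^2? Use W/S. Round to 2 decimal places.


Step 1: Wing loading = W / S = 1501748 / 266.5
Step 2: Wing loading = 5635.08 N/m^2

5635.08


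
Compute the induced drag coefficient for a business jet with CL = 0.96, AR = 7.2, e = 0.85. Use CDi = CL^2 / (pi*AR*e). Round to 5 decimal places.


Step 1: CL^2 = 0.96^2 = 0.9216
Step 2: pi * AR * e = 3.14159 * 7.2 * 0.85 = 19.226547
Step 3: CDi = 0.9216 / 19.226547 = 0.04793

0.04793


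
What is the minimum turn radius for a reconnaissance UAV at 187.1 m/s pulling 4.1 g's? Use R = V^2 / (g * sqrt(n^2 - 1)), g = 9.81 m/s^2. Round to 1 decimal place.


Step 1: V^2 = 187.1^2 = 35006.41
Step 2: n^2 - 1 = 4.1^2 - 1 = 15.81
Step 3: sqrt(15.81) = 3.976179
Step 4: R = 35006.41 / (9.81 * 3.976179) = 897.5 m

897.5


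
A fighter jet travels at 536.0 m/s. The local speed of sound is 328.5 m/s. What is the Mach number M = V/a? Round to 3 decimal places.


Step 1: M = V / a = 536.0 / 328.5
Step 2: M = 1.632

1.632


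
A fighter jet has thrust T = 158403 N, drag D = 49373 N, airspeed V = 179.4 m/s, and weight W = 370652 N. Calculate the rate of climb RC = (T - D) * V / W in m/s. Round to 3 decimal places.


Step 1: Excess thrust = T - D = 158403 - 49373 = 109030 N
Step 2: Excess power = 109030 * 179.4 = 19559982.0 W
Step 3: RC = 19559982.0 / 370652 = 52.772 m/s

52.772


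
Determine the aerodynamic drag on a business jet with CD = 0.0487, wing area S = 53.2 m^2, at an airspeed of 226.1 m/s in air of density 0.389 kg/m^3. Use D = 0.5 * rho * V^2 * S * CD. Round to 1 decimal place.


Step 1: Dynamic pressure q = 0.5 * 0.389 * 226.1^2 = 9943.0753 Pa
Step 2: Drag D = q * S * CD = 9943.0753 * 53.2 * 0.0487
Step 3: D = 25760.9 N

25760.9


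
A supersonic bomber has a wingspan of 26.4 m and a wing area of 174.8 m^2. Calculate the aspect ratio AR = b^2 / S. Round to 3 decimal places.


Step 1: b^2 = 26.4^2 = 696.96
Step 2: AR = 696.96 / 174.8 = 3.987

3.987


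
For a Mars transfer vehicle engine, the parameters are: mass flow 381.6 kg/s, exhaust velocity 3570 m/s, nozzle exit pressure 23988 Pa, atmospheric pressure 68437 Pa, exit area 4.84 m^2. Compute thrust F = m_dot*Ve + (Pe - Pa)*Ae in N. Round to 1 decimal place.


Step 1: Momentum thrust = m_dot * Ve = 381.6 * 3570 = 1362312.0 N
Step 2: Pressure thrust = (Pe - Pa) * Ae = (23988 - 68437) * 4.84 = -215133.16 N
Step 3: Total thrust F = 1362312.0 + -215133.16 = 1147178.8 N

1147178.8


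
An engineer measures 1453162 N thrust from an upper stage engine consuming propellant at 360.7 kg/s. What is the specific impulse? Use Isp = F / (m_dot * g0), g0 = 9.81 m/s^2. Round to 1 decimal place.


Step 1: m_dot * g0 = 360.7 * 9.81 = 3538.47
Step 2: Isp = 1453162 / 3538.47 = 410.7 s

410.7


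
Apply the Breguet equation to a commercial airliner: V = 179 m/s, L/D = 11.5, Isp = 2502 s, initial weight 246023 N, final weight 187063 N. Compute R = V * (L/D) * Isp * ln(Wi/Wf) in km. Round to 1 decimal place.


Step 1: Coefficient = V * (L/D) * Isp = 179 * 11.5 * 2502 = 5150367.0 m
Step 2: Wi/Wf = 246023 / 187063 = 1.315188
Step 3: ln(1.315188) = 0.27398
Step 4: R = 5150367.0 * 0.27398 = 1411095.3 m = 1411.1 km

1411.1


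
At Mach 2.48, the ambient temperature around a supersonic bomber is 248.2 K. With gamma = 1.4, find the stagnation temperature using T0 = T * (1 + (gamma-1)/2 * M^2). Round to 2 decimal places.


Step 1: (gamma-1)/2 = 0.2
Step 2: M^2 = 6.1504
Step 3: 1 + 0.2 * 6.1504 = 2.23008
Step 4: T0 = 248.2 * 2.23008 = 553.51 K

553.51


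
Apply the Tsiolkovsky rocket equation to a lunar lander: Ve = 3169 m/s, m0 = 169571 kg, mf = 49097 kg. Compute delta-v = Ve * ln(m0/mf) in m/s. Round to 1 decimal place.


Step 1: Mass ratio m0/mf = 169571 / 49097 = 3.453796
Step 2: ln(3.453796) = 1.239474
Step 3: delta-v = 3169 * 1.239474 = 3927.9 m/s

3927.9


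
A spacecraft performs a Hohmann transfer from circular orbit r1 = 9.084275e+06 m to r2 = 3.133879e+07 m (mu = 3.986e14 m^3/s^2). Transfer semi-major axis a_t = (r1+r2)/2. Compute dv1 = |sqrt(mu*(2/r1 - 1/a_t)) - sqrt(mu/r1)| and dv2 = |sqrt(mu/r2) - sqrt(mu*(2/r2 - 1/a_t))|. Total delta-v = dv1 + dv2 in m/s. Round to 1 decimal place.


Step 1: Transfer semi-major axis a_t = (9.084275e+06 + 3.133879e+07) / 2 = 2.021153e+07 m
Step 2: v1 (circular at r1) = sqrt(mu/r1) = 6624.05 m/s
Step 3: v_t1 = sqrt(mu*(2/r1 - 1/a_t)) = 8248.31 m/s
Step 4: dv1 = |8248.31 - 6624.05| = 1624.26 m/s
Step 5: v2 (circular at r2) = 3566.38 m/s, v_t2 = 2390.96 m/s
Step 6: dv2 = |3566.38 - 2390.96| = 1175.42 m/s
Step 7: Total delta-v = 1624.26 + 1175.42 = 2799.7 m/s

2799.7


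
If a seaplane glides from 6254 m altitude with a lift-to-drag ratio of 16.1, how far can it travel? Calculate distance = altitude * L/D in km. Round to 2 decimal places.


Step 1: Glide distance = altitude * L/D = 6254 * 16.1 = 100689.4 m
Step 2: Convert to km: 100689.4 / 1000 = 100.69 km

100.69


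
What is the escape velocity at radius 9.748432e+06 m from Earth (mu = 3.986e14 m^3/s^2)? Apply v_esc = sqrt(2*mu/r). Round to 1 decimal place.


Step 1: 2*mu/r = 2 * 3.986e14 / 9.748432e+06 = 81777254.024
Step 2: v_esc = sqrt(81777254.024) = 9043.1 m/s

9043.1


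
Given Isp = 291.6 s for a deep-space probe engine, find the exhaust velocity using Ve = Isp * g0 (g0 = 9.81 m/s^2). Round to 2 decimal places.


Step 1: Ve = Isp * g0 = 291.6 * 9.81
Step 2: Ve = 2860.60 m/s

2860.60


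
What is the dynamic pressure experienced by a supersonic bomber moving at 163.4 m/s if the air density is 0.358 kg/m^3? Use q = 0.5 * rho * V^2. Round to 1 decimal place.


Step 1: V^2 = 163.4^2 = 26699.56
Step 2: q = 0.5 * 0.358 * 26699.56
Step 3: q = 4779.2 Pa

4779.2


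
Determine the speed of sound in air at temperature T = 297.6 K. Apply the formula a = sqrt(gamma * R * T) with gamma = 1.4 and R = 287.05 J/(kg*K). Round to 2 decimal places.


Step 1: gamma * R * T = 1.4 * 287.05 * 297.6 = 119596.512
Step 2: a = sqrt(119596.512) = 345.83 m/s

345.83


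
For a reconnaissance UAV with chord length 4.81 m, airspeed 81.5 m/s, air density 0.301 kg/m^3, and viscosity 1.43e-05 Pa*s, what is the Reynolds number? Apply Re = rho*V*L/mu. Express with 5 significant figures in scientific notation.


Step 1: Numerator = rho * V * L = 0.301 * 81.5 * 4.81 = 117.996515
Step 2: Re = 117.996515 / 1.43e-05
Step 3: Re = 8.2515e+06

8.2515e+06


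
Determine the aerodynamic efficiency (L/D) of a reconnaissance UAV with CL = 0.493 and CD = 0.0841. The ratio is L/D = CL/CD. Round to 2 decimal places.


Step 1: L/D = CL / CD = 0.493 / 0.0841
Step 2: L/D = 5.86

5.86


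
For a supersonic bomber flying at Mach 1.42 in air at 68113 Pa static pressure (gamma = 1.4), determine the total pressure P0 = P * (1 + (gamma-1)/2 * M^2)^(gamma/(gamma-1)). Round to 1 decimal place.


Step 1: (gamma-1)/2 * M^2 = 0.2 * 2.0164 = 0.40328
Step 2: 1 + 0.40328 = 1.40328
Step 3: Exponent gamma/(gamma-1) = 3.5
Step 4: P0 = 68113 * 1.40328^3.5 = 222964.2 Pa

222964.2


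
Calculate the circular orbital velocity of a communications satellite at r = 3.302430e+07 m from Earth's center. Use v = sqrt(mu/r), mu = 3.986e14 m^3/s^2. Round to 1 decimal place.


Step 1: mu / r = 3.986e14 / 3.302430e+07 = 12069900.0433
Step 2: v = sqrt(12069900.0433) = 3474.2 m/s

3474.2


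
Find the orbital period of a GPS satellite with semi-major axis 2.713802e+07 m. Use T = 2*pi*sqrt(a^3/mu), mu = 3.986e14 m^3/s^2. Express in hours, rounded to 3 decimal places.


Step 1: a^3 / mu = 1.998640e+22 / 3.986e14 = 5.014148e+07
Step 2: sqrt(5.014148e+07) = 7081.0651 s
Step 3: T = 2*pi * 7081.0651 = 44491.64 s
Step 4: T in hours = 44491.64 / 3600 = 12.359 hours

12.359


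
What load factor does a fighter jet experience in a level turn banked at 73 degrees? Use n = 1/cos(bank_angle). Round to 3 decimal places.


Step 1: Convert 73 degrees to radians = 1.27409
Step 2: cos(73 deg) = 0.292372
Step 3: n = 1 / 0.292372 = 3.420

3.420


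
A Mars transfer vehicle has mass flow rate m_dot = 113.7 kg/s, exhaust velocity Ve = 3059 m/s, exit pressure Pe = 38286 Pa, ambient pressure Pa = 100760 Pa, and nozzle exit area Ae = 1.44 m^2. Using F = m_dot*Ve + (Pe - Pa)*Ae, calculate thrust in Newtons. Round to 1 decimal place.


Step 1: Momentum thrust = m_dot * Ve = 113.7 * 3059 = 347808.3 N
Step 2: Pressure thrust = (Pe - Pa) * Ae = (38286 - 100760) * 1.44 = -89962.56 N
Step 3: Total thrust F = 347808.3 + -89962.56 = 257845.7 N

257845.7


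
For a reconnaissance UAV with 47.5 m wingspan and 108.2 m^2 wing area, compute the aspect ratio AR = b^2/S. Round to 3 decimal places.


Step 1: b^2 = 47.5^2 = 2256.25
Step 2: AR = 2256.25 / 108.2 = 20.853

20.853


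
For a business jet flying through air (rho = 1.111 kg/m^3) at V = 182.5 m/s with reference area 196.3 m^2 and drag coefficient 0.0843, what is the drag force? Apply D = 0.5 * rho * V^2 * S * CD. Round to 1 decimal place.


Step 1: Dynamic pressure q = 0.5 * 1.111 * 182.5^2 = 18501.6219 Pa
Step 2: Drag D = q * S * CD = 18501.6219 * 196.3 * 0.0843
Step 3: D = 306166.5 N

306166.5


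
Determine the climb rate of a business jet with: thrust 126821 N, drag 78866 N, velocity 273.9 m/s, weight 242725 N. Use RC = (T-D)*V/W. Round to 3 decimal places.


Step 1: Excess thrust = T - D = 126821 - 78866 = 47955 N
Step 2: Excess power = 47955 * 273.9 = 13134874.5 W
Step 3: RC = 13134874.5 / 242725 = 54.114 m/s

54.114


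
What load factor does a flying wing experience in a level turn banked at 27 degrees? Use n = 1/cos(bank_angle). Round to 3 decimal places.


Step 1: Convert 27 degrees to radians = 0.471239
Step 2: cos(27 deg) = 0.891007
Step 3: n = 1 / 0.891007 = 1.122

1.122


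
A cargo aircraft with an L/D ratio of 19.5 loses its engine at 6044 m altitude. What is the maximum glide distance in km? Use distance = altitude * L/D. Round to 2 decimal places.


Step 1: Glide distance = altitude * L/D = 6044 * 19.5 = 117858.0 m
Step 2: Convert to km: 117858.0 / 1000 = 117.86 km

117.86


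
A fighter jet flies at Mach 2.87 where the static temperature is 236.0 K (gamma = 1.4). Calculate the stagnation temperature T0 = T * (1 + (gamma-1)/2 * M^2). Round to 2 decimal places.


Step 1: (gamma-1)/2 = 0.2
Step 2: M^2 = 8.2369
Step 3: 1 + 0.2 * 8.2369 = 2.64738
Step 4: T0 = 236.0 * 2.64738 = 624.78 K

624.78


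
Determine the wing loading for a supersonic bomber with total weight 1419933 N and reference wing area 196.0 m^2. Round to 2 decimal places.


Step 1: Wing loading = W / S = 1419933 / 196.0
Step 2: Wing loading = 7244.56 N/m^2

7244.56


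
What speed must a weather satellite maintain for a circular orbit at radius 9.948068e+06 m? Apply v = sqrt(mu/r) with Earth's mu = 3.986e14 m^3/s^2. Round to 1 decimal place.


Step 1: mu / r = 3.986e14 / 9.948068e+06 = 40068081.5612
Step 2: v = sqrt(40068081.5612) = 6329.9 m/s

6329.9


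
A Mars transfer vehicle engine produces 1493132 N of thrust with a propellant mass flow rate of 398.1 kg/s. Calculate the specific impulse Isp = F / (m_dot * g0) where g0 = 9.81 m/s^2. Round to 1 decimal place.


Step 1: m_dot * g0 = 398.1 * 9.81 = 3905.36
Step 2: Isp = 1493132 / 3905.36 = 382.3 s

382.3


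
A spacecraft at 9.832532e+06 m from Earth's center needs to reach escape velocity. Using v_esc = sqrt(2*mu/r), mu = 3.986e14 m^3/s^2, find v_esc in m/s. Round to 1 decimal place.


Step 1: 2*mu/r = 2 * 3.986e14 / 9.832532e+06 = 81077793.5938
Step 2: v_esc = sqrt(81077793.5938) = 9004.3 m/s

9004.3


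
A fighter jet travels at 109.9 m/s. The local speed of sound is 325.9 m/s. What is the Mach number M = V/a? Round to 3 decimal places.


Step 1: M = V / a = 109.9 / 325.9
Step 2: M = 0.337

0.337


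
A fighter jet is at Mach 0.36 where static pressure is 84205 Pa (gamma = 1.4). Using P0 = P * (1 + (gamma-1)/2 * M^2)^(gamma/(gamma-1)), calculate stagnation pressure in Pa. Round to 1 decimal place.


Step 1: (gamma-1)/2 * M^2 = 0.2 * 0.1296 = 0.02592
Step 2: 1 + 0.02592 = 1.02592
Step 3: Exponent gamma/(gamma-1) = 3.5
Step 4: P0 = 84205 * 1.02592^3.5 = 92094.8 Pa

92094.8


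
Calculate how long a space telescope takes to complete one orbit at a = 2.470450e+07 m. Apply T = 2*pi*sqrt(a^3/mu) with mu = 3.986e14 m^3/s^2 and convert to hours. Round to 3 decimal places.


Step 1: a^3 / mu = 1.507746e+22 / 3.986e14 = 3.782604e+07
Step 2: sqrt(3.782604e+07) = 6150.288 s
Step 3: T = 2*pi * 6150.288 = 38643.4 s
Step 4: T in hours = 38643.4 / 3600 = 10.734 hours

10.734


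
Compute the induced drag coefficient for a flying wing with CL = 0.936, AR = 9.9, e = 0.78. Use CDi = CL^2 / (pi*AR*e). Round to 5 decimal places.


Step 1: CL^2 = 0.936^2 = 0.876096
Step 2: pi * AR * e = 3.14159 * 9.9 * 0.78 = 24.259378
Step 3: CDi = 0.876096 / 24.259378 = 0.03611

0.03611


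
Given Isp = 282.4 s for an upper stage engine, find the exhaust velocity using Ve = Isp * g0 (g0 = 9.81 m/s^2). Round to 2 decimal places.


Step 1: Ve = Isp * g0 = 282.4 * 9.81
Step 2: Ve = 2770.34 m/s

2770.34


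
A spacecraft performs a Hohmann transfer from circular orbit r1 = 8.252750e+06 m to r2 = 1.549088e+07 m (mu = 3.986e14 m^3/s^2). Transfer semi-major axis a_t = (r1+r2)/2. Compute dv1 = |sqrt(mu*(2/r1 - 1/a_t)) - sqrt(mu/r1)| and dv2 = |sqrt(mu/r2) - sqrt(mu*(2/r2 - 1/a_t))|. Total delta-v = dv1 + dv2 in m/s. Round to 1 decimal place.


Step 1: Transfer semi-major axis a_t = (8.252750e+06 + 1.549088e+07) / 2 = 1.187182e+07 m
Step 2: v1 (circular at r1) = sqrt(mu/r1) = 6949.75 m/s
Step 3: v_t1 = sqrt(mu*(2/r1 - 1/a_t)) = 7938.69 m/s
Step 4: dv1 = |7938.69 - 6949.75| = 988.94 m/s
Step 5: v2 (circular at r2) = 5072.6 m/s, v_t2 = 4229.33 m/s
Step 6: dv2 = |5072.6 - 4229.33| = 843.27 m/s
Step 7: Total delta-v = 988.94 + 843.27 = 1832.2 m/s

1832.2


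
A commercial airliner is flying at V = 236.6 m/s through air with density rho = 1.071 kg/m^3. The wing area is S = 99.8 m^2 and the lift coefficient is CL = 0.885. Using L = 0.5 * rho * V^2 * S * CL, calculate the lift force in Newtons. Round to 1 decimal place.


Step 1: Calculate dynamic pressure q = 0.5 * 1.071 * 236.6^2 = 0.5 * 1.071 * 55979.56 = 29977.0544 Pa
Step 2: Multiply by wing area and lift coefficient: L = 29977.0544 * 99.8 * 0.885
Step 3: L = 2991710.0271 * 0.885 = 2647663.4 N

2647663.4


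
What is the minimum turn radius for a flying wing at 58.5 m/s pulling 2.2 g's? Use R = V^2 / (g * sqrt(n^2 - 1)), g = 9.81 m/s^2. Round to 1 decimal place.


Step 1: V^2 = 58.5^2 = 3422.25
Step 2: n^2 - 1 = 2.2^2 - 1 = 3.84
Step 3: sqrt(3.84) = 1.959592
Step 4: R = 3422.25 / (9.81 * 1.959592) = 178.0 m

178.0


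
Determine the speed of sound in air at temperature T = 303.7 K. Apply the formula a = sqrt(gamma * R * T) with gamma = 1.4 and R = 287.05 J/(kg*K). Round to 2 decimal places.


Step 1: gamma * R * T = 1.4 * 287.05 * 303.7 = 122047.919
Step 2: a = sqrt(122047.919) = 349.35 m/s

349.35


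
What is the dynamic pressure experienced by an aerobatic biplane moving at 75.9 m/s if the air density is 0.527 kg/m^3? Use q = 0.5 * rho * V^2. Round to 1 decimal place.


Step 1: V^2 = 75.9^2 = 5760.81
Step 2: q = 0.5 * 0.527 * 5760.81
Step 3: q = 1518.0 Pa

1518.0


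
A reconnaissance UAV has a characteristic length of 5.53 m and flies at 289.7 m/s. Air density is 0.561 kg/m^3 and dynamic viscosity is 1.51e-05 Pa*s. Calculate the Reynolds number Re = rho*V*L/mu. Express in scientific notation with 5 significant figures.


Step 1: Numerator = rho * V * L = 0.561 * 289.7 * 5.53 = 898.745001
Step 2: Re = 898.745001 / 1.51e-05
Step 3: Re = 5.9520e+07

5.9520e+07


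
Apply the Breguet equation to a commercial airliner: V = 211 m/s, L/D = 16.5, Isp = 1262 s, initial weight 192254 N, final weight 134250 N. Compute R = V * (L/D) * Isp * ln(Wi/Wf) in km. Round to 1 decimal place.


Step 1: Coefficient = V * (L/D) * Isp = 211 * 16.5 * 1262 = 4393653.0 m
Step 2: Wi/Wf = 192254 / 134250 = 1.43206
Step 3: ln(1.43206) = 0.359114
Step 4: R = 4393653.0 * 0.359114 = 1577820.9 m = 1577.8 km

1577.8


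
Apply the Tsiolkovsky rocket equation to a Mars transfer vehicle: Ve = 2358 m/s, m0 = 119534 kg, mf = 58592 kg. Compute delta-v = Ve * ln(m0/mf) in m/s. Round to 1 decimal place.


Step 1: Mass ratio m0/mf = 119534 / 58592 = 2.040108
Step 2: ln(2.040108) = 0.713003
Step 3: delta-v = 2358 * 0.713003 = 1681.3 m/s

1681.3


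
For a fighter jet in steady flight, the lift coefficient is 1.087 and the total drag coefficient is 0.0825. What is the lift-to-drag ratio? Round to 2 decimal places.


Step 1: L/D = CL / CD = 1.087 / 0.0825
Step 2: L/D = 13.18

13.18


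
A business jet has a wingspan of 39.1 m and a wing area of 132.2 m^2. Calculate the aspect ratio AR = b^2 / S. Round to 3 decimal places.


Step 1: b^2 = 39.1^2 = 1528.81
Step 2: AR = 1528.81 / 132.2 = 11.564

11.564


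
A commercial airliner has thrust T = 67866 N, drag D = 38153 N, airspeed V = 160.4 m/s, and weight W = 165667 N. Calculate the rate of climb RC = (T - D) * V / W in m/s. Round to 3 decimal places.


Step 1: Excess thrust = T - D = 67866 - 38153 = 29713 N
Step 2: Excess power = 29713 * 160.4 = 4765965.2 W
Step 3: RC = 4765965.2 / 165667 = 28.768 m/s

28.768


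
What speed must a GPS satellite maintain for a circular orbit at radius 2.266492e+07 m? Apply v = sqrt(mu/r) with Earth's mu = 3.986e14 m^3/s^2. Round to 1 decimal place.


Step 1: mu / r = 3.986e14 / 2.266492e+07 = 17586649.3242
Step 2: v = sqrt(17586649.3242) = 4193.6 m/s

4193.6


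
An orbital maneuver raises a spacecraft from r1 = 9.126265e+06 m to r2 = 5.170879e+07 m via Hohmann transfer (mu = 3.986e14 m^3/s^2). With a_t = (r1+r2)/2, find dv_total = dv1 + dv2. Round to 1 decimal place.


Step 1: Transfer semi-major axis a_t = (9.126265e+06 + 5.170879e+07) / 2 = 3.041753e+07 m
Step 2: v1 (circular at r1) = sqrt(mu/r1) = 6608.79 m/s
Step 3: v_t1 = sqrt(mu*(2/r1 - 1/a_t)) = 8616.73 m/s
Step 4: dv1 = |8616.73 - 6608.79| = 2007.93 m/s
Step 5: v2 (circular at r2) = 2776.43 m/s, v_t2 = 1520.8 m/s
Step 6: dv2 = |2776.43 - 1520.8| = 1255.63 m/s
Step 7: Total delta-v = 2007.93 + 1255.63 = 3263.6 m/s

3263.6


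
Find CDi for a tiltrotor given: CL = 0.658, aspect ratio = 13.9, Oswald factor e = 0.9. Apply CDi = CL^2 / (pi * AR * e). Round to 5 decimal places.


Step 1: CL^2 = 0.658^2 = 0.432964
Step 2: pi * AR * e = 3.14159 * 13.9 * 0.9 = 39.301324
Step 3: CDi = 0.432964 / 39.301324 = 0.01102

0.01102


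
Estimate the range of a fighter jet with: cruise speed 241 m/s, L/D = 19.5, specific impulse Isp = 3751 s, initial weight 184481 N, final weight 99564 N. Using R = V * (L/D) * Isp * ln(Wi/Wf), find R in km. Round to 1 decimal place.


Step 1: Coefficient = V * (L/D) * Isp = 241 * 19.5 * 3751 = 17627824.5 m
Step 2: Wi/Wf = 184481 / 99564 = 1.852889
Step 3: ln(1.852889) = 0.616746
Step 4: R = 17627824.5 * 0.616746 = 10871887.1 m = 10871.9 km

10871.9


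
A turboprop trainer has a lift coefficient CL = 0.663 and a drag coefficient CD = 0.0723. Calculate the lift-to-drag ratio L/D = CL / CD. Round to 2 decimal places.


Step 1: L/D = CL / CD = 0.663 / 0.0723
Step 2: L/D = 9.17

9.17


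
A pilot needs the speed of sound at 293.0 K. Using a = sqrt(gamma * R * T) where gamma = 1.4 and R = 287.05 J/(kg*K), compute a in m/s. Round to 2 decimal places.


Step 1: gamma * R * T = 1.4 * 287.05 * 293.0 = 117747.91
Step 2: a = sqrt(117747.91) = 343.14 m/s

343.14


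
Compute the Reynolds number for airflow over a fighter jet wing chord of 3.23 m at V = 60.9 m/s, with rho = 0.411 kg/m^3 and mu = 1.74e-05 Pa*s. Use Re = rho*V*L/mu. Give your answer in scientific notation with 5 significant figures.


Step 1: Numerator = rho * V * L = 0.411 * 60.9 * 3.23 = 80.846577
Step 2: Re = 80.846577 / 1.74e-05
Step 3: Re = 4.6464e+06

4.6464e+06


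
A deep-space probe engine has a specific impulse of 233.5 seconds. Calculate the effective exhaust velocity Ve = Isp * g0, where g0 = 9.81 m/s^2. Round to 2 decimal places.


Step 1: Ve = Isp * g0 = 233.5 * 9.81
Step 2: Ve = 2290.64 m/s

2290.64


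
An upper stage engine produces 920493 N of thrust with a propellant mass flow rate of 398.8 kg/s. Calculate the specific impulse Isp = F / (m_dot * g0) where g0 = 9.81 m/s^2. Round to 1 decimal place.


Step 1: m_dot * g0 = 398.8 * 9.81 = 3912.23
Step 2: Isp = 920493 / 3912.23 = 235.3 s

235.3


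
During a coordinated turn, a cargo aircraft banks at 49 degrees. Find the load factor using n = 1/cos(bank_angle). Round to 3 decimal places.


Step 1: Convert 49 degrees to radians = 0.855211
Step 2: cos(49 deg) = 0.656059
Step 3: n = 1 / 0.656059 = 1.524

1.524


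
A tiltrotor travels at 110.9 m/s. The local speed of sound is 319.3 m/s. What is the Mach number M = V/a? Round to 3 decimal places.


Step 1: M = V / a = 110.9 / 319.3
Step 2: M = 0.347

0.347


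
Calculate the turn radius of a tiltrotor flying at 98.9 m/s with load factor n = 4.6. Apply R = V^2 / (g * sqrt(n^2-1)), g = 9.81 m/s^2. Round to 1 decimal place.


Step 1: V^2 = 98.9^2 = 9781.21
Step 2: n^2 - 1 = 4.6^2 - 1 = 20.16
Step 3: sqrt(20.16) = 4.489989
Step 4: R = 9781.21 / (9.81 * 4.489989) = 222.1 m

222.1


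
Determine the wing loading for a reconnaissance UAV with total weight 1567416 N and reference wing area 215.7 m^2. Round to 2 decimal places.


Step 1: Wing loading = W / S = 1567416 / 215.7
Step 2: Wing loading = 7266.65 N/m^2

7266.65


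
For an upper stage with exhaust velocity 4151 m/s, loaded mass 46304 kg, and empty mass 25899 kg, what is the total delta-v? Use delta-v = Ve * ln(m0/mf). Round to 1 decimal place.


Step 1: Mass ratio m0/mf = 46304 / 25899 = 1.787868
Step 2: ln(1.787868) = 0.581024
Step 3: delta-v = 4151 * 0.581024 = 2411.8 m/s

2411.8


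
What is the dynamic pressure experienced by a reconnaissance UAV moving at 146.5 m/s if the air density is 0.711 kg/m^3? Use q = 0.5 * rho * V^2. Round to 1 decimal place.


Step 1: V^2 = 146.5^2 = 21462.25
Step 2: q = 0.5 * 0.711 * 21462.25
Step 3: q = 7629.8 Pa

7629.8


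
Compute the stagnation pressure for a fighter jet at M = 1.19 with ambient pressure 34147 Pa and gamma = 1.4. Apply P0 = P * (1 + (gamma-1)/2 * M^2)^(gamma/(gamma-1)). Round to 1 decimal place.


Step 1: (gamma-1)/2 * M^2 = 0.2 * 1.4161 = 0.28322
Step 2: 1 + 0.28322 = 1.28322
Step 3: Exponent gamma/(gamma-1) = 3.5
Step 4: P0 = 34147 * 1.28322^3.5 = 81734.7 Pa

81734.7


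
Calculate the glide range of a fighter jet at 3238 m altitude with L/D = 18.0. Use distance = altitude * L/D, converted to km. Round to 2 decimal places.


Step 1: Glide distance = altitude * L/D = 3238 * 18.0 = 58284.0 m
Step 2: Convert to km: 58284.0 / 1000 = 58.28 km

58.28


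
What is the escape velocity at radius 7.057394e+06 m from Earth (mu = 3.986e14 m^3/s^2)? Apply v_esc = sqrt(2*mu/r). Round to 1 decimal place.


Step 1: 2*mu/r = 2 * 3.986e14 / 7.057394e+06 = 112959542.8568
Step 2: v_esc = sqrt(112959542.8568) = 10628.2 m/s

10628.2


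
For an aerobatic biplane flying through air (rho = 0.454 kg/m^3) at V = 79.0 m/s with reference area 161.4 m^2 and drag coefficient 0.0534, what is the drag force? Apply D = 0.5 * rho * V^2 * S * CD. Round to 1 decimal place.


Step 1: Dynamic pressure q = 0.5 * 0.454 * 79.0^2 = 1416.707 Pa
Step 2: Drag D = q * S * CD = 1416.707 * 161.4 * 0.0534
Step 3: D = 12210.3 N

12210.3


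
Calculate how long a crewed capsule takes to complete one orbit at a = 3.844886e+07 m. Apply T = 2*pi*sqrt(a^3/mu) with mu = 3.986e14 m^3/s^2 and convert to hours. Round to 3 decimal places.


Step 1: a^3 / mu = 5.683952e+22 / 3.986e14 = 1.425979e+08
Step 2: sqrt(1.425979e+08) = 11941.436 s
Step 3: T = 2*pi * 11941.436 = 75030.26 s
Step 4: T in hours = 75030.26 / 3600 = 20.842 hours

20.842


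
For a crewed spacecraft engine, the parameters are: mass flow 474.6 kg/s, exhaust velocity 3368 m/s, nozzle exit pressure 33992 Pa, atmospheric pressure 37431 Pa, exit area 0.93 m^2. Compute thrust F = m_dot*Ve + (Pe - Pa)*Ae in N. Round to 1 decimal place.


Step 1: Momentum thrust = m_dot * Ve = 474.6 * 3368 = 1598452.8 N
Step 2: Pressure thrust = (Pe - Pa) * Ae = (33992 - 37431) * 0.93 = -3198.27 N
Step 3: Total thrust F = 1598452.8 + -3198.27 = 1595254.5 N

1595254.5


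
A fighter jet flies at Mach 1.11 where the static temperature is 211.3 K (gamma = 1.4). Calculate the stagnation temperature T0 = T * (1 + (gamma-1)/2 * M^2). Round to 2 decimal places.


Step 1: (gamma-1)/2 = 0.2
Step 2: M^2 = 1.2321
Step 3: 1 + 0.2 * 1.2321 = 1.24642
Step 4: T0 = 211.3 * 1.24642 = 263.37 K

263.37


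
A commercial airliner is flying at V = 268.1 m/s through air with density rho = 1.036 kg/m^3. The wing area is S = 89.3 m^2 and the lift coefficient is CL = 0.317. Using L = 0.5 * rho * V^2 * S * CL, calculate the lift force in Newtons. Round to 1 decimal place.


Step 1: Calculate dynamic pressure q = 0.5 * 1.036 * 268.1^2 = 0.5 * 1.036 * 71877.61 = 37232.602 Pa
Step 2: Multiply by wing area and lift coefficient: L = 37232.602 * 89.3 * 0.317
Step 3: L = 3324871.3568 * 0.317 = 1053984.2 N

1053984.2


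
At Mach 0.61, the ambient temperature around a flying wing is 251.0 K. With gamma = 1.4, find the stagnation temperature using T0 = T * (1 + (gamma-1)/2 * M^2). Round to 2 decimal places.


Step 1: (gamma-1)/2 = 0.2
Step 2: M^2 = 0.3721
Step 3: 1 + 0.2 * 0.3721 = 1.07442
Step 4: T0 = 251.0 * 1.07442 = 269.68 K

269.68


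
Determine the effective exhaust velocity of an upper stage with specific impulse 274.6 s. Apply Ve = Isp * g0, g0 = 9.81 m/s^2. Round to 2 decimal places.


Step 1: Ve = Isp * g0 = 274.6 * 9.81
Step 2: Ve = 2693.83 m/s

2693.83


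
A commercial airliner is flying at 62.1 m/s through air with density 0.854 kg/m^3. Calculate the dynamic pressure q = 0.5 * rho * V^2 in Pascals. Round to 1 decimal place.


Step 1: V^2 = 62.1^2 = 3856.41
Step 2: q = 0.5 * 0.854 * 3856.41
Step 3: q = 1646.7 Pa

1646.7


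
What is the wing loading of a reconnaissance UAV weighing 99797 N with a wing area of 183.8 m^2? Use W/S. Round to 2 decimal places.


Step 1: Wing loading = W / S = 99797 / 183.8
Step 2: Wing loading = 542.97 N/m^2

542.97


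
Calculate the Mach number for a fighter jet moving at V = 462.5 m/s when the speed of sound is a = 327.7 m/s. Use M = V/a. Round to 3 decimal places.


Step 1: M = V / a = 462.5 / 327.7
Step 2: M = 1.411

1.411


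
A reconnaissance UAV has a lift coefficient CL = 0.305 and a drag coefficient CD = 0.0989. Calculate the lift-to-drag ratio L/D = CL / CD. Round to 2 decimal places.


Step 1: L/D = CL / CD = 0.305 / 0.0989
Step 2: L/D = 3.08

3.08


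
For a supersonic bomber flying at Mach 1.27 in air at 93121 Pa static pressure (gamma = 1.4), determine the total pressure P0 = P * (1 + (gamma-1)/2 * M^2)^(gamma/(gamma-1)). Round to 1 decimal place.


Step 1: (gamma-1)/2 * M^2 = 0.2 * 1.6129 = 0.32258
Step 2: 1 + 0.32258 = 1.32258
Step 3: Exponent gamma/(gamma-1) = 3.5
Step 4: P0 = 93121 * 1.32258^3.5 = 247756.2 Pa

247756.2


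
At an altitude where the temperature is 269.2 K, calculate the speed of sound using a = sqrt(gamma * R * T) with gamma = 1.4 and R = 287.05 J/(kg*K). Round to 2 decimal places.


Step 1: gamma * R * T = 1.4 * 287.05 * 269.2 = 108183.404
Step 2: a = sqrt(108183.404) = 328.91 m/s

328.91


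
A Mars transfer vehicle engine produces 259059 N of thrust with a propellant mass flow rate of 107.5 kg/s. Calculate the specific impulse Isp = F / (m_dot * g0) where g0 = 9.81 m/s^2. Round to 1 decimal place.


Step 1: m_dot * g0 = 107.5 * 9.81 = 1054.58
Step 2: Isp = 259059 / 1054.58 = 245.7 s

245.7


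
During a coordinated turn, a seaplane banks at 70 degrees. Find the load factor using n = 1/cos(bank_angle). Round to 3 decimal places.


Step 1: Convert 70 degrees to radians = 1.22173
Step 2: cos(70 deg) = 0.34202
Step 3: n = 1 / 0.34202 = 2.924

2.924


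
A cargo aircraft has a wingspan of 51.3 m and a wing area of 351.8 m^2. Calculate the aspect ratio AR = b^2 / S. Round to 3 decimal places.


Step 1: b^2 = 51.3^2 = 2631.69
Step 2: AR = 2631.69 / 351.8 = 7.481

7.481


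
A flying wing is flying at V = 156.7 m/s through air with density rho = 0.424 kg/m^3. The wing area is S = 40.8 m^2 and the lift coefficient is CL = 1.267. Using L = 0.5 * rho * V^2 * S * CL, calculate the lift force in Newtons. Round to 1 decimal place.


Step 1: Calculate dynamic pressure q = 0.5 * 0.424 * 156.7^2 = 0.5 * 0.424 * 24554.89 = 5205.6367 Pa
Step 2: Multiply by wing area and lift coefficient: L = 5205.6367 * 40.8 * 1.267
Step 3: L = 212389.9765 * 1.267 = 269098.1 N

269098.1


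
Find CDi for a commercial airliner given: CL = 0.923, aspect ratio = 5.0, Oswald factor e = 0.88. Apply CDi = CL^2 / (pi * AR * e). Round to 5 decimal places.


Step 1: CL^2 = 0.923^2 = 0.851929
Step 2: pi * AR * e = 3.14159 * 5.0 * 0.88 = 13.823008
Step 3: CDi = 0.851929 / 13.823008 = 0.06163

0.06163


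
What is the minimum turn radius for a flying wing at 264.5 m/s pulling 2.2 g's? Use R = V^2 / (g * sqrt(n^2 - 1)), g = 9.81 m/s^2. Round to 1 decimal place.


Step 1: V^2 = 264.5^2 = 69960.25
Step 2: n^2 - 1 = 2.2^2 - 1 = 3.84
Step 3: sqrt(3.84) = 1.959592
Step 4: R = 69960.25 / (9.81 * 1.959592) = 3639.3 m

3639.3


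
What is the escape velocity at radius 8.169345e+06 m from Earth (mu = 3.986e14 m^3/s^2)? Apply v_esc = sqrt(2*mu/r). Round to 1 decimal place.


Step 1: 2*mu/r = 2 * 3.986e14 / 8.169345e+06 = 97584322.8557
Step 2: v_esc = sqrt(97584322.8557) = 9878.5 m/s

9878.5


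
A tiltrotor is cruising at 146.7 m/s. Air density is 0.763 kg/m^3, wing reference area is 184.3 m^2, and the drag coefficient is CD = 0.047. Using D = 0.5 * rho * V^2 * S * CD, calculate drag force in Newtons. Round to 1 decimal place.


Step 1: Dynamic pressure q = 0.5 * 0.763 * 146.7^2 = 8210.2195 Pa
Step 2: Drag D = q * S * CD = 8210.2195 * 184.3 * 0.047
Step 3: D = 71117.7 N

71117.7


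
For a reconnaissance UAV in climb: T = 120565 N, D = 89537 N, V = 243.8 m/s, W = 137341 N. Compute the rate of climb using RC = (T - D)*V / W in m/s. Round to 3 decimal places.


Step 1: Excess thrust = T - D = 120565 - 89537 = 31028 N
Step 2: Excess power = 31028 * 243.8 = 7564626.4 W
Step 3: RC = 7564626.4 / 137341 = 55.079 m/s

55.079


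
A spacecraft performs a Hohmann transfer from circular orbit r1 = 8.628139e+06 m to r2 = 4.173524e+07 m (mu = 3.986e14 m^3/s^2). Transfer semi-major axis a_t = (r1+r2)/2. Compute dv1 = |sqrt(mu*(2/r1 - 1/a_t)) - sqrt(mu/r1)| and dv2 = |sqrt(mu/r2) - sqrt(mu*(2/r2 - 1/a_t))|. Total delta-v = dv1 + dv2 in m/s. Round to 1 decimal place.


Step 1: Transfer semi-major axis a_t = (8.628139e+06 + 4.173524e+07) / 2 = 2.518169e+07 m
Step 2: v1 (circular at r1) = sqrt(mu/r1) = 6796.89 m/s
Step 3: v_t1 = sqrt(mu*(2/r1 - 1/a_t)) = 8750.22 m/s
Step 4: dv1 = |8750.22 - 6796.89| = 1953.34 m/s
Step 5: v2 (circular at r2) = 3090.42 m/s, v_t2 = 1808.98 m/s
Step 6: dv2 = |3090.42 - 1808.98| = 1281.44 m/s
Step 7: Total delta-v = 1953.34 + 1281.44 = 3234.8 m/s

3234.8


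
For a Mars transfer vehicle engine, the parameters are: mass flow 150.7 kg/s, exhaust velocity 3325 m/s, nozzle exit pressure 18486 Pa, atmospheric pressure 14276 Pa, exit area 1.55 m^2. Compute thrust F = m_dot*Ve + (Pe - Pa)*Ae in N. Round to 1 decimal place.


Step 1: Momentum thrust = m_dot * Ve = 150.7 * 3325 = 501077.5 N
Step 2: Pressure thrust = (Pe - Pa) * Ae = (18486 - 14276) * 1.55 = 6525.50 N
Step 3: Total thrust F = 501077.5 + 6525.50 = 507603.0 N

507603.0


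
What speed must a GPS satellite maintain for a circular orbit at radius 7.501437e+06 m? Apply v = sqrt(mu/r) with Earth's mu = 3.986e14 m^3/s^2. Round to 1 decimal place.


Step 1: mu / r = 3.986e14 / 7.501437e+06 = 53136485.716
Step 2: v = sqrt(53136485.716) = 7289.5 m/s

7289.5


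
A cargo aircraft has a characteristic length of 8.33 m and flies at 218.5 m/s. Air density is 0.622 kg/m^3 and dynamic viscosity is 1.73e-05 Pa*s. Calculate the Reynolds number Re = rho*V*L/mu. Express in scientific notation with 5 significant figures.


Step 1: Numerator = rho * V * L = 0.622 * 218.5 * 8.33 = 1132.10531
Step 2: Re = 1132.10531 / 1.73e-05
Step 3: Re = 6.5440e+07

6.5440e+07


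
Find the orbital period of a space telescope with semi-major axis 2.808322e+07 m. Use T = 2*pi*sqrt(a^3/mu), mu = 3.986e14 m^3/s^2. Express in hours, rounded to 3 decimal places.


Step 1: a^3 / mu = 2.214832e+22 / 3.986e14 = 5.556527e+07
Step 2: sqrt(5.556527e+07) = 7454.2114 s
Step 3: T = 2*pi * 7454.2114 = 46836.19 s
Step 4: T in hours = 46836.19 / 3600 = 13.010 hours

13.010


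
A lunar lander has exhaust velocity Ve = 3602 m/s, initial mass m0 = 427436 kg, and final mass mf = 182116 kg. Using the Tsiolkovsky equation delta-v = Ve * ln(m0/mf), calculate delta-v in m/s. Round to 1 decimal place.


Step 1: Mass ratio m0/mf = 427436 / 182116 = 2.347054
Step 2: ln(2.347054) = 0.853161
Step 3: delta-v = 3602 * 0.853161 = 3073.1 m/s

3073.1


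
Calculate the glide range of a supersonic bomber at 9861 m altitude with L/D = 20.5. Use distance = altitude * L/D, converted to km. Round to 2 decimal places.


Step 1: Glide distance = altitude * L/D = 9861 * 20.5 = 202150.5 m
Step 2: Convert to km: 202150.5 / 1000 = 202.15 km

202.15


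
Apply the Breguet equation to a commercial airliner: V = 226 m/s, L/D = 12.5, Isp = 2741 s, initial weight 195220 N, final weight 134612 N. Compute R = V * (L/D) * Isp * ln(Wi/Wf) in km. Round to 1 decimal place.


Step 1: Coefficient = V * (L/D) * Isp = 226 * 12.5 * 2741 = 7743325.0 m
Step 2: Wi/Wf = 195220 / 134612 = 1.450242
Step 3: ln(1.450242) = 0.371731
Step 4: R = 7743325.0 * 0.371731 = 2878430.5 m = 2878.4 km

2878.4


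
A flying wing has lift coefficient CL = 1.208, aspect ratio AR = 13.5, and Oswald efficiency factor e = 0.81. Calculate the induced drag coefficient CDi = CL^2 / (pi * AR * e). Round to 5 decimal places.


Step 1: CL^2 = 1.208^2 = 1.459264
Step 2: pi * AR * e = 3.14159 * 13.5 * 0.81 = 34.353316
Step 3: CDi = 1.459264 / 34.353316 = 0.04248

0.04248


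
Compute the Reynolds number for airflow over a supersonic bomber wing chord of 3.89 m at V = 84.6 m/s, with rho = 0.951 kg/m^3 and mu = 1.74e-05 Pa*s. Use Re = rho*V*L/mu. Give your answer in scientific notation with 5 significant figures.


Step 1: Numerator = rho * V * L = 0.951 * 84.6 * 3.89 = 312.968394
Step 2: Re = 312.968394 / 1.74e-05
Step 3: Re = 1.7987e+07

1.7987e+07


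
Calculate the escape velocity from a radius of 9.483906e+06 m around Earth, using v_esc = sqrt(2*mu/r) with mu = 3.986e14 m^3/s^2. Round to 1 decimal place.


Step 1: 2*mu/r = 2 * 3.986e14 / 9.483906e+06 = 84058192.9007
Step 2: v_esc = sqrt(84058192.9007) = 9168.3 m/s

9168.3


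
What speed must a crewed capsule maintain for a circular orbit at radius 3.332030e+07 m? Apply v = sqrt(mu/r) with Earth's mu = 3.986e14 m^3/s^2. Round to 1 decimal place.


Step 1: mu / r = 3.986e14 / 3.332030e+07 = 11962677.4069
Step 2: v = sqrt(11962677.4069) = 3458.7 m/s

3458.7


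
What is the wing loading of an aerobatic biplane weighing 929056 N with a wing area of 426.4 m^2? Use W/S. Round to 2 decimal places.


Step 1: Wing loading = W / S = 929056 / 426.4
Step 2: Wing loading = 2178.84 N/m^2

2178.84


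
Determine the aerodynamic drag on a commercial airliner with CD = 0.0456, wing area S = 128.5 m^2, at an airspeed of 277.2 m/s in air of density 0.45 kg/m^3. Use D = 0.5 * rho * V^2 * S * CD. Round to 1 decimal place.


Step 1: Dynamic pressure q = 0.5 * 0.45 * 277.2^2 = 17288.964 Pa
Step 2: Drag D = q * S * CD = 17288.964 * 128.5 * 0.0456
Step 3: D = 101306.4 N

101306.4


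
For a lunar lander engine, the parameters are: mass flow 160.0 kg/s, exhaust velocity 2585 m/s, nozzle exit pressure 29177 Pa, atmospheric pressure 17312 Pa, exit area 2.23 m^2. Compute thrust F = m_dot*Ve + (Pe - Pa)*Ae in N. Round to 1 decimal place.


Step 1: Momentum thrust = m_dot * Ve = 160.0 * 2585 = 413600.0 N
Step 2: Pressure thrust = (Pe - Pa) * Ae = (29177 - 17312) * 2.23 = 26458.95 N
Step 3: Total thrust F = 413600.0 + 26458.95 = 440059.0 N

440059.0


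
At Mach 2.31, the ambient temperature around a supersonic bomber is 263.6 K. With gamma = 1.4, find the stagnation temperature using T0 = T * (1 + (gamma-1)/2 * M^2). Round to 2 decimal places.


Step 1: (gamma-1)/2 = 0.2
Step 2: M^2 = 5.3361
Step 3: 1 + 0.2 * 5.3361 = 2.06722
Step 4: T0 = 263.6 * 2.06722 = 544.92 K

544.92
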